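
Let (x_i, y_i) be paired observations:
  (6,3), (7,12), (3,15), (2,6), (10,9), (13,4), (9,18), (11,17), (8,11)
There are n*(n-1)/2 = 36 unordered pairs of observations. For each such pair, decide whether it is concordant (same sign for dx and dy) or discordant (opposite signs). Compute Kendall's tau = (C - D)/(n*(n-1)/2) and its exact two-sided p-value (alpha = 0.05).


Step 1: Enumerate the 36 unordered pairs (i,j) with i<j and classify each by sign(x_j-x_i) * sign(y_j-y_i).
  (1,2):dx=+1,dy=+9->C; (1,3):dx=-3,dy=+12->D; (1,4):dx=-4,dy=+3->D; (1,5):dx=+4,dy=+6->C
  (1,6):dx=+7,dy=+1->C; (1,7):dx=+3,dy=+15->C; (1,8):dx=+5,dy=+14->C; (1,9):dx=+2,dy=+8->C
  (2,3):dx=-4,dy=+3->D; (2,4):dx=-5,dy=-6->C; (2,5):dx=+3,dy=-3->D; (2,6):dx=+6,dy=-8->D
  (2,7):dx=+2,dy=+6->C; (2,8):dx=+4,dy=+5->C; (2,9):dx=+1,dy=-1->D; (3,4):dx=-1,dy=-9->C
  (3,5):dx=+7,dy=-6->D; (3,6):dx=+10,dy=-11->D; (3,7):dx=+6,dy=+3->C; (3,8):dx=+8,dy=+2->C
  (3,9):dx=+5,dy=-4->D; (4,5):dx=+8,dy=+3->C; (4,6):dx=+11,dy=-2->D; (4,7):dx=+7,dy=+12->C
  (4,8):dx=+9,dy=+11->C; (4,9):dx=+6,dy=+5->C; (5,6):dx=+3,dy=-5->D; (5,7):dx=-1,dy=+9->D
  (5,8):dx=+1,dy=+8->C; (5,9):dx=-2,dy=+2->D; (6,7):dx=-4,dy=+14->D; (6,8):dx=-2,dy=+13->D
  (6,9):dx=-5,dy=+7->D; (7,8):dx=+2,dy=-1->D; (7,9):dx=-1,dy=-7->C; (8,9):dx=-3,dy=-6->C
Step 2: C = 19, D = 17, total pairs = 36.
Step 3: tau = (C - D)/(n(n-1)/2) = (19 - 17)/36 = 0.055556.
Step 4: Exact two-sided p-value (enumerate n! = 362880 permutations of y under H0): p = 0.919455.
Step 5: alpha = 0.05. fail to reject H0.

tau_b = 0.0556 (C=19, D=17), p = 0.919455, fail to reject H0.


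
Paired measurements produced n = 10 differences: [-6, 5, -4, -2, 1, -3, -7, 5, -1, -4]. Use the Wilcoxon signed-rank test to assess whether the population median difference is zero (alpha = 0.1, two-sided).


Step 1: Drop any zero differences (none here) and take |d_i|.
|d| = [6, 5, 4, 2, 1, 3, 7, 5, 1, 4]
Step 2: Midrank |d_i| (ties get averaged ranks).
ranks: |6|->9, |5|->7.5, |4|->5.5, |2|->3, |1|->1.5, |3|->4, |7|->10, |5|->7.5, |1|->1.5, |4|->5.5
Step 3: Attach original signs; sum ranks with positive sign and with negative sign.
W+ = 7.5 + 1.5 + 7.5 = 16.5
W- = 9 + 5.5 + 3 + 4 + 10 + 1.5 + 5.5 = 38.5
(Check: W+ + W- = 55 should equal n(n+1)/2 = 55.)
Step 4: Test statistic W = min(W+, W-) = 16.5.
Step 5: Ties in |d|, so use the tie-corrected normal approximation.
        E[W] = n(n+1)/4 = 10*11/4 = 27.5.
        Tie groups: |d|=1 (t=2), |d|=4 (t=2), |d|=5 (t=2); sum(t^3 - t) = 18.
        Var[W] = n(n+1)(2n+1)/24 - sum(t^3-t)/48 = 2310/24 - 18/48 = 95.875.
        z = (W - E[W]) / sqrt(Var[W]) = (16.5 - 27.5) / 9.7916 = -1.1234.
        Two-sided p = 2*Phi(z) = 0.261262.
Step 6: alpha = 0.1. fail to reject H0.

W+ = 16.5, W- = 38.5, W = min = 16.5, p = 0.261262, fail to reject H0.


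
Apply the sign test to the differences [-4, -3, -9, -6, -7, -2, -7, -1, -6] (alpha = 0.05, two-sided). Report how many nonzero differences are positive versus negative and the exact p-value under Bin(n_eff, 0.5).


Step 1: Discard zero differences. Original n = 9; n_eff = number of nonzero differences = 9.
Nonzero differences (with sign): -4, -3, -9, -6, -7, -2, -7, -1, -6
Step 2: Count signs: positive = 0, negative = 9.
Step 3: Under H0: P(positive) = 0.5, so the number of positives S ~ Bin(9, 0.5).
Step 4: Two-sided exact p-value = sum of Bin(9,0.5) probabilities at or below the observed probability = 0.003906.
Step 5: alpha = 0.05. reject H0.

n_eff = 9, pos = 0, neg = 9, p = 0.003906, reject H0.


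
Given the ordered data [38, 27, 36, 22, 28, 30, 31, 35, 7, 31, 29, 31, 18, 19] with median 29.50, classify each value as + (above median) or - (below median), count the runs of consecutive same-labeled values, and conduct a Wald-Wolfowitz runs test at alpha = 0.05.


Step 1: Compute median = 29.50; label A = above, B = below.
Labels in order: ABABBAAABABABB  (n_A = 7, n_B = 7)
Step 2: Count runs R = 10.
Step 3: Under H0 (random ordering), E[R] = 2*n_A*n_B/(n_A+n_B) + 1 = 2*7*7/14 + 1 = 8.0000.
        Var[R] = 2*n_A*n_B*(2*n_A*n_B - n_A - n_B) / ((n_A+n_B)^2 * (n_A+n_B-1)) = 8232/2548 = 3.2308.
        SD[R] = 1.7974.
Step 4: Continuity-corrected z = (R - 0.5 - E[R]) / SD[R] = (10 - 0.5 - 8.0000) / 1.7974 = 0.8345.
Step 5: Two-sided p-value via normal approximation = 2*(1 - Phi(|z|)) = 0.403986.
Step 6: alpha = 0.05. fail to reject H0.

R = 10, z = 0.8345, p = 0.403986, fail to reject H0.


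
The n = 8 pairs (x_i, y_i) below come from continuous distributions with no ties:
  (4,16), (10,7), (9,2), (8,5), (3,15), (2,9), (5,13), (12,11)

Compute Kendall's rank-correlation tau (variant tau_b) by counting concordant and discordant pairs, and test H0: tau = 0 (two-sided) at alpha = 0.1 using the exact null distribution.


Step 1: Enumerate the 28 unordered pairs (i,j) with i<j and classify each by sign(x_j-x_i) * sign(y_j-y_i).
  (1,2):dx=+6,dy=-9->D; (1,3):dx=+5,dy=-14->D; (1,4):dx=+4,dy=-11->D; (1,5):dx=-1,dy=-1->C
  (1,6):dx=-2,dy=-7->C; (1,7):dx=+1,dy=-3->D; (1,8):dx=+8,dy=-5->D; (2,3):dx=-1,dy=-5->C
  (2,4):dx=-2,dy=-2->C; (2,5):dx=-7,dy=+8->D; (2,6):dx=-8,dy=+2->D; (2,7):dx=-5,dy=+6->D
  (2,8):dx=+2,dy=+4->C; (3,4):dx=-1,dy=+3->D; (3,5):dx=-6,dy=+13->D; (3,6):dx=-7,dy=+7->D
  (3,7):dx=-4,dy=+11->D; (3,8):dx=+3,dy=+9->C; (4,5):dx=-5,dy=+10->D; (4,6):dx=-6,dy=+4->D
  (4,7):dx=-3,dy=+8->D; (4,8):dx=+4,dy=+6->C; (5,6):dx=-1,dy=-6->C; (5,7):dx=+2,dy=-2->D
  (5,8):dx=+9,dy=-4->D; (6,7):dx=+3,dy=+4->C; (6,8):dx=+10,dy=+2->C; (7,8):dx=+7,dy=-2->D
Step 2: C = 10, D = 18, total pairs = 28.
Step 3: tau = (C - D)/(n(n-1)/2) = (10 - 18)/28 = -0.285714.
Step 4: Exact two-sided p-value (enumerate n! = 40320 permutations of y under H0): p = 0.398760.
Step 5: alpha = 0.1. fail to reject H0.

tau_b = -0.2857 (C=10, D=18), p = 0.398760, fail to reject H0.


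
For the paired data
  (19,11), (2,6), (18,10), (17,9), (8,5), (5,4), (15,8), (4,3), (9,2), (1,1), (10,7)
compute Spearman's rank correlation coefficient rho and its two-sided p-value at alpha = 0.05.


Step 1: Rank x and y separately (midranks; no ties here).
rank(x): 19->11, 2->2, 18->10, 17->9, 8->5, 5->4, 15->8, 4->3, 9->6, 1->1, 10->7
rank(y): 11->11, 6->6, 10->10, 9->9, 5->5, 4->4, 8->8, 3->3, 2->2, 1->1, 7->7
Step 2: d_i = R_x(i) - R_y(i); compute d_i^2.
  (11-11)^2=0, (2-6)^2=16, (10-10)^2=0, (9-9)^2=0, (5-5)^2=0, (4-4)^2=0, (8-8)^2=0, (3-3)^2=0, (6-2)^2=16, (1-1)^2=0, (7-7)^2=0
sum(d^2) = 32.
Step 3: rho = 1 - 6*32 / (11*(11^2 - 1)) = 1 - 192/1320 = 0.854545.
Step 4: Under H0, t = rho * sqrt((n-2)/(1-rho^2)) = 4.9360 ~ t(9).
Step 5: Two-sided p-value from the t-distribution with 9 df = 0.000807.
Step 6: alpha = 0.05. reject H0.

rho = 0.8545, p = 0.000807, reject H0 at alpha = 0.05.


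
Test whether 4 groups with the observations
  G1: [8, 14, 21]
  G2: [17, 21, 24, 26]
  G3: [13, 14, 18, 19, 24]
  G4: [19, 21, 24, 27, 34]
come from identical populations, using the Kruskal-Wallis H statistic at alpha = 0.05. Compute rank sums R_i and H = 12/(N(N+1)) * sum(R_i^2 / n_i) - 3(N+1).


Step 1: Combine all N = 17 observations and assign midranks.
sorted (value, group, rank): (8,G1,1), (13,G3,2), (14,G1,3.5), (14,G3,3.5), (17,G2,5), (18,G3,6), (19,G3,7.5), (19,G4,7.5), (21,G1,10), (21,G2,10), (21,G4,10), (24,G2,13), (24,G3,13), (24,G4,13), (26,G2,15), (27,G4,16), (34,G4,17)
Step 2: Sum ranks within each group.
R_1 = 14.5 (n_1 = 3)
R_2 = 43 (n_2 = 4)
R_3 = 32 (n_3 = 5)
R_4 = 63.5 (n_4 = 5)
Step 3: H = 12/(N(N+1)) * sum(R_i^2/n_i) - 3(N+1)
     = 12/(17*18) * (14.5^2/3 + 43^2/4 + 32^2/5 + 63.5^2/5) - 3*18
     = 0.039216 * 1543.58 - 54
     = 6.532680.
Step 4: Ties present; correction factor C = 1 - 60/(17^3 - 17) = 0.987745. Corrected H = 6.532680 / 0.987745 = 6.613730.
Step 5: Under H0, H ~ chi^2(3); p-value = 0.085284.
Step 6: alpha = 0.05. fail to reject H0.

H = 6.6137, df = 3, p = 0.085284, fail to reject H0.


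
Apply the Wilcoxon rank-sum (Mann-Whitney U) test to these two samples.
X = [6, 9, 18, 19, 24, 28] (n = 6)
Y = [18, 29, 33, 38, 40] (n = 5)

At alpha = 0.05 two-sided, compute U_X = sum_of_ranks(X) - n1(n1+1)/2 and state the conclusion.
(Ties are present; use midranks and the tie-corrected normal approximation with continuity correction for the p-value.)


Step 1: Combine and sort all 11 observations; assign midranks.
sorted (value, group): (6,X), (9,X), (18,X), (18,Y), (19,X), (24,X), (28,X), (29,Y), (33,Y), (38,Y), (40,Y)
ranks: 6->1, 9->2, 18->3.5, 18->3.5, 19->5, 24->6, 28->7, 29->8, 33->9, 38->10, 40->11
Step 2: Rank sum for X: R1 = 1 + 2 + 3.5 + 5 + 6 + 7 = 24.5.
Step 3: U_X = R1 - n1(n1+1)/2 = 24.5 - 6*7/2 = 24.5 - 21 = 3.5.
       U_Y = n1*n2 - U_X = 30 - 3.5 = 26.5.
Step 4: Ties are present, so use the tie-corrected normal approximation (with continuity correction) for the p-value.
Step 5: p-value = 0.044126; compare to alpha = 0.05. reject H0.

U_X = 3.5, p = 0.044126, reject H0 at alpha = 0.05.


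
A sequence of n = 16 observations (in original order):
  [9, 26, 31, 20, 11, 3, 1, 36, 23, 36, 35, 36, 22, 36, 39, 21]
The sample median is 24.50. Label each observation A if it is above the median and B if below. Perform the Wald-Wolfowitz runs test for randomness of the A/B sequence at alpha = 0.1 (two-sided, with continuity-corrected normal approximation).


Step 1: Compute median = 24.50; label A = above, B = below.
Labels in order: BAABBBBABAAABAAB  (n_A = 8, n_B = 8)
Step 2: Count runs R = 9.
Step 3: Under H0 (random ordering), E[R] = 2*n_A*n_B/(n_A+n_B) + 1 = 2*8*8/16 + 1 = 9.0000.
        Var[R] = 2*n_A*n_B*(2*n_A*n_B - n_A - n_B) / ((n_A+n_B)^2 * (n_A+n_B-1)) = 14336/3840 = 3.7333.
        SD[R] = 1.9322.
Step 4: R = E[R], so z = 0 with no continuity correction.
Step 5: Two-sided p-value via normal approximation = 2*(1 - Phi(|z|)) = 1.000000.
Step 6: alpha = 0.1. fail to reject H0.

R = 9, z = 0.0000, p = 1.000000, fail to reject H0.


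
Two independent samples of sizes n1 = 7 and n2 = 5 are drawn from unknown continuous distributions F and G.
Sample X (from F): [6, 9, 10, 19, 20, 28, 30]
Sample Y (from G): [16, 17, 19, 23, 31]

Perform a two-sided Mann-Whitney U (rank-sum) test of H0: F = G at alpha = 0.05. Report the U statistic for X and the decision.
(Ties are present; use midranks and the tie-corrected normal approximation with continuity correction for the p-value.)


Step 1: Combine and sort all 12 observations; assign midranks.
sorted (value, group): (6,X), (9,X), (10,X), (16,Y), (17,Y), (19,X), (19,Y), (20,X), (23,Y), (28,X), (30,X), (31,Y)
ranks: 6->1, 9->2, 10->3, 16->4, 17->5, 19->6.5, 19->6.5, 20->8, 23->9, 28->10, 30->11, 31->12
Step 2: Rank sum for X: R1 = 1 + 2 + 3 + 6.5 + 8 + 10 + 11 = 41.5.
Step 3: U_X = R1 - n1(n1+1)/2 = 41.5 - 7*8/2 = 41.5 - 28 = 13.5.
       U_Y = n1*n2 - U_X = 35 - 13.5 = 21.5.
Step 4: Ties are present, so use the tie-corrected normal approximation (with continuity correction) for the p-value.
Step 5: p-value = 0.569088; compare to alpha = 0.05. fail to reject H0.

U_X = 13.5, p = 0.569088, fail to reject H0 at alpha = 0.05.


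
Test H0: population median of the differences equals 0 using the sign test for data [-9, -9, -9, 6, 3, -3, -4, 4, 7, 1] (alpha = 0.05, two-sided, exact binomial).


Step 1: Discard zero differences. Original n = 10; n_eff = number of nonzero differences = 10.
Nonzero differences (with sign): -9, -9, -9, +6, +3, -3, -4, +4, +7, +1
Step 2: Count signs: positive = 5, negative = 5.
Step 3: Under H0: P(positive) = 0.5, so the number of positives S ~ Bin(10, 0.5).
Step 4: Two-sided exact p-value = sum of Bin(10,0.5) probabilities at or below the observed probability = 1.000000.
Step 5: alpha = 0.05. fail to reject H0.

n_eff = 10, pos = 5, neg = 5, p = 1.000000, fail to reject H0.


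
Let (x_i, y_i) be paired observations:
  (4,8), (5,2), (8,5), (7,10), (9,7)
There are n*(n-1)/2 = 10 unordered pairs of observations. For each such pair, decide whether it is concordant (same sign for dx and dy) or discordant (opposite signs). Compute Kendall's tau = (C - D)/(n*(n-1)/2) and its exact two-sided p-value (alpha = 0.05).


Step 1: Enumerate the 10 unordered pairs (i,j) with i<j and classify each by sign(x_j-x_i) * sign(y_j-y_i).
  (1,2):dx=+1,dy=-6->D; (1,3):dx=+4,dy=-3->D; (1,4):dx=+3,dy=+2->C; (1,5):dx=+5,dy=-1->D
  (2,3):dx=+3,dy=+3->C; (2,4):dx=+2,dy=+8->C; (2,5):dx=+4,dy=+5->C; (3,4):dx=-1,dy=+5->D
  (3,5):dx=+1,dy=+2->C; (4,5):dx=+2,dy=-3->D
Step 2: C = 5, D = 5, total pairs = 10.
Step 3: tau = (C - D)/(n(n-1)/2) = (5 - 5)/10 = 0.000000.
Step 4: Exact two-sided p-value (enumerate n! = 120 permutations of y under H0): p = 1.000000.
Step 5: alpha = 0.05. fail to reject H0.

tau_b = 0.0000 (C=5, D=5), p = 1.000000, fail to reject H0.


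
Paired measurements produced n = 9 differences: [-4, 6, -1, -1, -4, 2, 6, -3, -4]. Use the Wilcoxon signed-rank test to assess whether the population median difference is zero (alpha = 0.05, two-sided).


Step 1: Drop any zero differences (none here) and take |d_i|.
|d| = [4, 6, 1, 1, 4, 2, 6, 3, 4]
Step 2: Midrank |d_i| (ties get averaged ranks).
ranks: |4|->6, |6|->8.5, |1|->1.5, |1|->1.5, |4|->6, |2|->3, |6|->8.5, |3|->4, |4|->6
Step 3: Attach original signs; sum ranks with positive sign and with negative sign.
W+ = 8.5 + 3 + 8.5 = 20
W- = 6 + 1.5 + 1.5 + 6 + 4 + 6 = 25
(Check: W+ + W- = 45 should equal n(n+1)/2 = 45.)
Step 4: Test statistic W = min(W+, W-) = 20.
Step 5: Ties in |d|, so use the tie-corrected normal approximation.
        E[W] = n(n+1)/4 = 9*10/4 = 22.5.
        Tie groups: |d|=1 (t=2), |d|=4 (t=3), |d|=6 (t=2); sum(t^3 - t) = 36.
        Var[W] = n(n+1)(2n+1)/24 - sum(t^3-t)/48 = 1710/24 - 36/48 = 70.5.
        z = (W - E[W]) / sqrt(Var[W]) = (20 - 22.5) / 8.3964 = -0.2977.
        Two-sided p = 2*Phi(z) = 0.765897.
Step 6: alpha = 0.05. fail to reject H0.

W+ = 20, W- = 25, W = min = 20, p = 0.765897, fail to reject H0.


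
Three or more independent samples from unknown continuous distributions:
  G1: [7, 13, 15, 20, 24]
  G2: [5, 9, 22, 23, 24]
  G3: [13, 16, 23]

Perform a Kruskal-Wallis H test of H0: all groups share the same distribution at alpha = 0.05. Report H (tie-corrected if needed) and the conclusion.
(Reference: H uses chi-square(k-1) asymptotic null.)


Step 1: Combine all N = 13 observations and assign midranks.
sorted (value, group, rank): (5,G2,1), (7,G1,2), (9,G2,3), (13,G1,4.5), (13,G3,4.5), (15,G1,6), (16,G3,7), (20,G1,8), (22,G2,9), (23,G2,10.5), (23,G3,10.5), (24,G1,12.5), (24,G2,12.5)
Step 2: Sum ranks within each group.
R_1 = 33 (n_1 = 5)
R_2 = 36 (n_2 = 5)
R_3 = 22 (n_3 = 3)
Step 3: H = 12/(N(N+1)) * sum(R_i^2/n_i) - 3(N+1)
     = 12/(13*14) * (33^2/5 + 36^2/5 + 22^2/3) - 3*14
     = 0.065934 * 638.333 - 42
     = 0.087912.
Step 4: Ties present; correction factor C = 1 - 18/(13^3 - 13) = 0.991758. Corrected H = 0.087912 / 0.991758 = 0.088643.
Step 5: Under H0, H ~ chi^2(2); p-value = 0.956647.
Step 6: alpha = 0.05. fail to reject H0.

H = 0.0886, df = 2, p = 0.956647, fail to reject H0.


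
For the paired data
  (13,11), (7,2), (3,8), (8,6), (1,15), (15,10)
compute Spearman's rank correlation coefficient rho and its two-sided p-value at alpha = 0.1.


Step 1: Rank x and y separately (midranks; no ties here).
rank(x): 13->5, 7->3, 3->2, 8->4, 1->1, 15->6
rank(y): 11->5, 2->1, 8->3, 6->2, 15->6, 10->4
Step 2: d_i = R_x(i) - R_y(i); compute d_i^2.
  (5-5)^2=0, (3-1)^2=4, (2-3)^2=1, (4-2)^2=4, (1-6)^2=25, (6-4)^2=4
sum(d^2) = 38.
Step 3: rho = 1 - 6*38 / (6*(6^2 - 1)) = 1 - 228/210 = -0.085714.
Step 4: Under H0, t = rho * sqrt((n-2)/(1-rho^2)) = -0.1721 ~ t(4).
Step 5: Two-sided p-value from the t-distribution with 4 df = 0.871743.
Step 6: alpha = 0.1. fail to reject H0.

rho = -0.0857, p = 0.871743, fail to reject H0 at alpha = 0.1.


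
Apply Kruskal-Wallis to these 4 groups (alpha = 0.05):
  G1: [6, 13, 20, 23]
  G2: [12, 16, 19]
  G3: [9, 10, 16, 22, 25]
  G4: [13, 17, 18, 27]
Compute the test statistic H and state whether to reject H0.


Step 1: Combine all N = 16 observations and assign midranks.
sorted (value, group, rank): (6,G1,1), (9,G3,2), (10,G3,3), (12,G2,4), (13,G1,5.5), (13,G4,5.5), (16,G2,7.5), (16,G3,7.5), (17,G4,9), (18,G4,10), (19,G2,11), (20,G1,12), (22,G3,13), (23,G1,14), (25,G3,15), (27,G4,16)
Step 2: Sum ranks within each group.
R_1 = 32.5 (n_1 = 4)
R_2 = 22.5 (n_2 = 3)
R_3 = 40.5 (n_3 = 5)
R_4 = 40.5 (n_4 = 4)
Step 3: H = 12/(N(N+1)) * sum(R_i^2/n_i) - 3(N+1)
     = 12/(16*17) * (32.5^2/4 + 22.5^2/3 + 40.5^2/5 + 40.5^2/4) - 3*17
     = 0.044118 * 1170.92 - 51
     = 0.658456.
Step 4: Ties present; correction factor C = 1 - 12/(16^3 - 16) = 0.997059. Corrected H = 0.658456 / 0.997059 = 0.660398.
Step 5: Under H0, H ~ chi^2(3); p-value = 0.882477.
Step 6: alpha = 0.05. fail to reject H0.

H = 0.6604, df = 3, p = 0.882477, fail to reject H0.


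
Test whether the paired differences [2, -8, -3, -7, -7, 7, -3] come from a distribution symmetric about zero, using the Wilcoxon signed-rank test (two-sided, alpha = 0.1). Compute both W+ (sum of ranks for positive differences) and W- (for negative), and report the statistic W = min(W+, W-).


Step 1: Drop any zero differences (none here) and take |d_i|.
|d| = [2, 8, 3, 7, 7, 7, 3]
Step 2: Midrank |d_i| (ties get averaged ranks).
ranks: |2|->1, |8|->7, |3|->2.5, |7|->5, |7|->5, |7|->5, |3|->2.5
Step 3: Attach original signs; sum ranks with positive sign and with negative sign.
W+ = 1 + 5 = 6
W- = 7 + 2.5 + 5 + 5 + 2.5 = 22
(Check: W+ + W- = 28 should equal n(n+1)/2 = 28.)
Step 4: Test statistic W = min(W+, W-) = 6.
Step 5: Ties in |d|, so use the tie-corrected normal approximation.
        E[W] = n(n+1)/4 = 7*8/4 = 14.
        Tie groups: |d|=3 (t=2), |d|=7 (t=3); sum(t^3 - t) = 30.
        Var[W] = n(n+1)(2n+1)/24 - sum(t^3-t)/48 = 840/24 - 30/48 = 34.375.
        z = (W - E[W]) / sqrt(Var[W]) = (6 - 14) / 5.8630 = -1.3645.
        Two-sided p = 2*Phi(z) = 0.172415.
Step 6: alpha = 0.1. fail to reject H0.

W+ = 6, W- = 22, W = min = 6, p = 0.172415, fail to reject H0.


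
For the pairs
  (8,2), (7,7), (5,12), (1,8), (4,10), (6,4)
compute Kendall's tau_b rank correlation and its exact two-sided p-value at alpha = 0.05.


Step 1: Enumerate the 15 unordered pairs (i,j) with i<j and classify each by sign(x_j-x_i) * sign(y_j-y_i).
  (1,2):dx=-1,dy=+5->D; (1,3):dx=-3,dy=+10->D; (1,4):dx=-7,dy=+6->D; (1,5):dx=-4,dy=+8->D
  (1,6):dx=-2,dy=+2->D; (2,3):dx=-2,dy=+5->D; (2,4):dx=-6,dy=+1->D; (2,5):dx=-3,dy=+3->D
  (2,6):dx=-1,dy=-3->C; (3,4):dx=-4,dy=-4->C; (3,5):dx=-1,dy=-2->C; (3,6):dx=+1,dy=-8->D
  (4,5):dx=+3,dy=+2->C; (4,6):dx=+5,dy=-4->D; (5,6):dx=+2,dy=-6->D
Step 2: C = 4, D = 11, total pairs = 15.
Step 3: tau = (C - D)/(n(n-1)/2) = (4 - 11)/15 = -0.466667.
Step 4: Exact two-sided p-value (enumerate n! = 720 permutations of y under H0): p = 0.272222.
Step 5: alpha = 0.05. fail to reject H0.

tau_b = -0.4667 (C=4, D=11), p = 0.272222, fail to reject H0.


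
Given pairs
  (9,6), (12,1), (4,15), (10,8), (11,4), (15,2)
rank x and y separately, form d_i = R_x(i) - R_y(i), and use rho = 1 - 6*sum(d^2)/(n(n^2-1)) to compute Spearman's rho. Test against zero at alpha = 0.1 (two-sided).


Step 1: Rank x and y separately (midranks; no ties here).
rank(x): 9->2, 12->5, 4->1, 10->3, 11->4, 15->6
rank(y): 6->4, 1->1, 15->6, 8->5, 4->3, 2->2
Step 2: d_i = R_x(i) - R_y(i); compute d_i^2.
  (2-4)^2=4, (5-1)^2=16, (1-6)^2=25, (3-5)^2=4, (4-3)^2=1, (6-2)^2=16
sum(d^2) = 66.
Step 3: rho = 1 - 6*66 / (6*(6^2 - 1)) = 1 - 396/210 = -0.885714.
Step 4: Under H0, t = rho * sqrt((n-2)/(1-rho^2)) = -3.8158 ~ t(4).
Step 5: Two-sided p-value from the t-distribution with 4 df = 0.018845.
Step 6: alpha = 0.1. reject H0.

rho = -0.8857, p = 0.018845, reject H0 at alpha = 0.1.


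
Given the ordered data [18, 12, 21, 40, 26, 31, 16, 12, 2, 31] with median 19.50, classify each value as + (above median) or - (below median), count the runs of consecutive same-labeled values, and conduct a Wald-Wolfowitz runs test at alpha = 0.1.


Step 1: Compute median = 19.50; label A = above, B = below.
Labels in order: BBAAAABBBA  (n_A = 5, n_B = 5)
Step 2: Count runs R = 4.
Step 3: Under H0 (random ordering), E[R] = 2*n_A*n_B/(n_A+n_B) + 1 = 2*5*5/10 + 1 = 6.0000.
        Var[R] = 2*n_A*n_B*(2*n_A*n_B - n_A - n_B) / ((n_A+n_B)^2 * (n_A+n_B-1)) = 2000/900 = 2.2222.
        SD[R] = 1.4907.
Step 4: Continuity-corrected z = (R + 0.5 - E[R]) / SD[R] = (4 + 0.5 - 6.0000) / 1.4907 = -1.0062.
Step 5: Two-sided p-value via normal approximation = 2*(1 - Phi(|z|)) = 0.314305.
Step 6: alpha = 0.1. fail to reject H0.

R = 4, z = -1.0062, p = 0.314305, fail to reject H0.


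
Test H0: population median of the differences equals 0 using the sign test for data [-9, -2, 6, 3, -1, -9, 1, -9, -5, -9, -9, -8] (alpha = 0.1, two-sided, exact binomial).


Step 1: Discard zero differences. Original n = 12; n_eff = number of nonzero differences = 12.
Nonzero differences (with sign): -9, -2, +6, +3, -1, -9, +1, -9, -5, -9, -9, -8
Step 2: Count signs: positive = 3, negative = 9.
Step 3: Under H0: P(positive) = 0.5, so the number of positives S ~ Bin(12, 0.5).
Step 4: Two-sided exact p-value = sum of Bin(12,0.5) probabilities at or below the observed probability = 0.145996.
Step 5: alpha = 0.1. fail to reject H0.

n_eff = 12, pos = 3, neg = 9, p = 0.145996, fail to reject H0.


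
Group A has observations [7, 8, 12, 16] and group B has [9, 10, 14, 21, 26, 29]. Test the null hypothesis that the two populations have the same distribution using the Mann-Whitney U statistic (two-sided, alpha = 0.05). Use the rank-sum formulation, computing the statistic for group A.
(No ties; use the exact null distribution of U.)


Step 1: Combine and sort all 10 observations; assign midranks.
sorted (value, group): (7,X), (8,X), (9,Y), (10,Y), (12,X), (14,Y), (16,X), (21,Y), (26,Y), (29,Y)
ranks: 7->1, 8->2, 9->3, 10->4, 12->5, 14->6, 16->7, 21->8, 26->9, 29->10
Step 2: Rank sum for X: R1 = 1 + 2 + 5 + 7 = 15.
Step 3: U_X = R1 - n1(n1+1)/2 = 15 - 4*5/2 = 15 - 10 = 5.
       U_Y = n1*n2 - U_X = 24 - 5 = 19.
Step 4: No ties, so the exact null distribution of U (based on enumerating the C(10,4) = 210 equally likely rank assignments) gives the two-sided p-value.
Step 5: p-value = 0.171429; compare to alpha = 0.05. fail to reject H0.

U_X = 5, p = 0.171429, fail to reject H0 at alpha = 0.05.


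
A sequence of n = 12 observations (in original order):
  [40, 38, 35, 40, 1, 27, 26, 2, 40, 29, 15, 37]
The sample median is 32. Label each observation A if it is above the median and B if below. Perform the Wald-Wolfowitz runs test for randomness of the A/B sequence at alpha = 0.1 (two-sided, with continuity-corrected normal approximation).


Step 1: Compute median = 32; label A = above, B = below.
Labels in order: AAAABBBBABBA  (n_A = 6, n_B = 6)
Step 2: Count runs R = 5.
Step 3: Under H0 (random ordering), E[R] = 2*n_A*n_B/(n_A+n_B) + 1 = 2*6*6/12 + 1 = 7.0000.
        Var[R] = 2*n_A*n_B*(2*n_A*n_B - n_A - n_B) / ((n_A+n_B)^2 * (n_A+n_B-1)) = 4320/1584 = 2.7273.
        SD[R] = 1.6514.
Step 4: Continuity-corrected z = (R + 0.5 - E[R]) / SD[R] = (5 + 0.5 - 7.0000) / 1.6514 = -0.9083.
Step 5: Two-sided p-value via normal approximation = 2*(1 - Phi(|z|)) = 0.363722.
Step 6: alpha = 0.1. fail to reject H0.

R = 5, z = -0.9083, p = 0.363722, fail to reject H0.


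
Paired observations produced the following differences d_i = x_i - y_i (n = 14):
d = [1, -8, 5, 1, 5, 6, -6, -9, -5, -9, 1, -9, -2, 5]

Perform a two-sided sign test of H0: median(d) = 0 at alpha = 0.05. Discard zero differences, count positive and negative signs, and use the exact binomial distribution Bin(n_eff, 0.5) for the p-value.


Step 1: Discard zero differences. Original n = 14; n_eff = number of nonzero differences = 14.
Nonzero differences (with sign): +1, -8, +5, +1, +5, +6, -6, -9, -5, -9, +1, -9, -2, +5
Step 2: Count signs: positive = 7, negative = 7.
Step 3: Under H0: P(positive) = 0.5, so the number of positives S ~ Bin(14, 0.5).
Step 4: Two-sided exact p-value = sum of Bin(14,0.5) probabilities at or below the observed probability = 1.000000.
Step 5: alpha = 0.05. fail to reject H0.

n_eff = 14, pos = 7, neg = 7, p = 1.000000, fail to reject H0.


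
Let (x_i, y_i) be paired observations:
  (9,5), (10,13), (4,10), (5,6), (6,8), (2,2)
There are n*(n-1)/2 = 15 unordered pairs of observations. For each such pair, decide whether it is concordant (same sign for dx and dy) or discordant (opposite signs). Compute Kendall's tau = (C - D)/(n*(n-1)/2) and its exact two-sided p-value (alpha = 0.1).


Step 1: Enumerate the 15 unordered pairs (i,j) with i<j and classify each by sign(x_j-x_i) * sign(y_j-y_i).
  (1,2):dx=+1,dy=+8->C; (1,3):dx=-5,dy=+5->D; (1,4):dx=-4,dy=+1->D; (1,5):dx=-3,dy=+3->D
  (1,6):dx=-7,dy=-3->C; (2,3):dx=-6,dy=-3->C; (2,4):dx=-5,dy=-7->C; (2,5):dx=-4,dy=-5->C
  (2,6):dx=-8,dy=-11->C; (3,4):dx=+1,dy=-4->D; (3,5):dx=+2,dy=-2->D; (3,6):dx=-2,dy=-8->C
  (4,5):dx=+1,dy=+2->C; (4,6):dx=-3,dy=-4->C; (5,6):dx=-4,dy=-6->C
Step 2: C = 10, D = 5, total pairs = 15.
Step 3: tau = (C - D)/(n(n-1)/2) = (10 - 5)/15 = 0.333333.
Step 4: Exact two-sided p-value (enumerate n! = 720 permutations of y under H0): p = 0.469444.
Step 5: alpha = 0.1. fail to reject H0.

tau_b = 0.3333 (C=10, D=5), p = 0.469444, fail to reject H0.


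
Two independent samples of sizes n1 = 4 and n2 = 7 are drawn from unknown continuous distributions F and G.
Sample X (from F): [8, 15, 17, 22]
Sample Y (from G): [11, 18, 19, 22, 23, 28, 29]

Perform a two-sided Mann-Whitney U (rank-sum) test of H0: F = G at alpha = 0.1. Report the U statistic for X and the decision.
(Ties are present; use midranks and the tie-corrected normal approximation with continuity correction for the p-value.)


Step 1: Combine and sort all 11 observations; assign midranks.
sorted (value, group): (8,X), (11,Y), (15,X), (17,X), (18,Y), (19,Y), (22,X), (22,Y), (23,Y), (28,Y), (29,Y)
ranks: 8->1, 11->2, 15->3, 17->4, 18->5, 19->6, 22->7.5, 22->7.5, 23->9, 28->10, 29->11
Step 2: Rank sum for X: R1 = 1 + 3 + 4 + 7.5 = 15.5.
Step 3: U_X = R1 - n1(n1+1)/2 = 15.5 - 4*5/2 = 15.5 - 10 = 5.5.
       U_Y = n1*n2 - U_X = 28 - 5.5 = 22.5.
Step 4: Ties are present, so use the tie-corrected normal approximation (with continuity correction) for the p-value.
Step 5: p-value = 0.129695; compare to alpha = 0.1. fail to reject H0.

U_X = 5.5, p = 0.129695, fail to reject H0 at alpha = 0.1.


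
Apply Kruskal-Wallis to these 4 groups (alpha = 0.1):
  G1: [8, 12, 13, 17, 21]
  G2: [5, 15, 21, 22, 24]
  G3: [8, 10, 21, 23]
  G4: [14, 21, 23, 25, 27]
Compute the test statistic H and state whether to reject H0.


Step 1: Combine all N = 19 observations and assign midranks.
sorted (value, group, rank): (5,G2,1), (8,G1,2.5), (8,G3,2.5), (10,G3,4), (12,G1,5), (13,G1,6), (14,G4,7), (15,G2,8), (17,G1,9), (21,G1,11.5), (21,G2,11.5), (21,G3,11.5), (21,G4,11.5), (22,G2,14), (23,G3,15.5), (23,G4,15.5), (24,G2,17), (25,G4,18), (27,G4,19)
Step 2: Sum ranks within each group.
R_1 = 34 (n_1 = 5)
R_2 = 51.5 (n_2 = 5)
R_3 = 33.5 (n_3 = 4)
R_4 = 71 (n_4 = 5)
Step 3: H = 12/(N(N+1)) * sum(R_i^2/n_i) - 3(N+1)
     = 12/(19*20) * (34^2/5 + 51.5^2/5 + 33.5^2/4 + 71^2/5) - 3*20
     = 0.031579 * 2050.41 - 60
     = 4.749868.
Step 4: Ties present; correction factor C = 1 - 72/(19^3 - 19) = 0.989474. Corrected H = 4.749868 / 0.989474 = 4.800399.
Step 5: Under H0, H ~ chi^2(3); p-value = 0.187010.
Step 6: alpha = 0.1. fail to reject H0.

H = 4.8004, df = 3, p = 0.187010, fail to reject H0.


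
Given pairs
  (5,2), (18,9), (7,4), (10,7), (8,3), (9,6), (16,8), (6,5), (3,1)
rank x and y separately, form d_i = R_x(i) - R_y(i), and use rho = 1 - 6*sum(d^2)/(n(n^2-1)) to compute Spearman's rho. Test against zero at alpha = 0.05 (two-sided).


Step 1: Rank x and y separately (midranks; no ties here).
rank(x): 5->2, 18->9, 7->4, 10->7, 8->5, 9->6, 16->8, 6->3, 3->1
rank(y): 2->2, 9->9, 4->4, 7->7, 3->3, 6->6, 8->8, 5->5, 1->1
Step 2: d_i = R_x(i) - R_y(i); compute d_i^2.
  (2-2)^2=0, (9-9)^2=0, (4-4)^2=0, (7-7)^2=0, (5-3)^2=4, (6-6)^2=0, (8-8)^2=0, (3-5)^2=4, (1-1)^2=0
sum(d^2) = 8.
Step 3: rho = 1 - 6*8 / (9*(9^2 - 1)) = 1 - 48/720 = 0.933333.
Step 4: Under H0, t = rho * sqrt((n-2)/(1-rho^2)) = 6.8783 ~ t(7).
Step 5: Two-sided p-value from the t-distribution with 7 df = 0.000236.
Step 6: alpha = 0.05. reject H0.

rho = 0.9333, p = 0.000236, reject H0 at alpha = 0.05.


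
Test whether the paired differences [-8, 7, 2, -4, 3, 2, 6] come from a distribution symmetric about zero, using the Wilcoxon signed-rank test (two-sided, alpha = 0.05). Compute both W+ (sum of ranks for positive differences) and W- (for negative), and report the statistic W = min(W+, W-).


Step 1: Drop any zero differences (none here) and take |d_i|.
|d| = [8, 7, 2, 4, 3, 2, 6]
Step 2: Midrank |d_i| (ties get averaged ranks).
ranks: |8|->7, |7|->6, |2|->1.5, |4|->4, |3|->3, |2|->1.5, |6|->5
Step 3: Attach original signs; sum ranks with positive sign and with negative sign.
W+ = 6 + 1.5 + 3 + 1.5 + 5 = 17
W- = 7 + 4 = 11
(Check: W+ + W- = 28 should equal n(n+1)/2 = 28.)
Step 4: Test statistic W = min(W+, W-) = 11.
Step 5: Ties in |d|, so use the tie-corrected normal approximation.
        E[W] = n(n+1)/4 = 7*8/4 = 14.
        Tie groups: |d|=2 (t=2); sum(t^3 - t) = 6.
        Var[W] = n(n+1)(2n+1)/24 - sum(t^3-t)/48 = 840/24 - 6/48 = 34.875.
        z = (W - E[W]) / sqrt(Var[W]) = (11 - 14) / 5.9055 = -0.5080.
        Two-sided p = 2*Phi(z) = 0.611453.
Step 6: alpha = 0.05. fail to reject H0.

W+ = 17, W- = 11, W = min = 11, p = 0.611453, fail to reject H0.


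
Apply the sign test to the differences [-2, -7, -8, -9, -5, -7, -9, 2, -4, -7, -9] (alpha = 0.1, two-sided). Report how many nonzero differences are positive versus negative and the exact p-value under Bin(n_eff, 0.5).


Step 1: Discard zero differences. Original n = 11; n_eff = number of nonzero differences = 11.
Nonzero differences (with sign): -2, -7, -8, -9, -5, -7, -9, +2, -4, -7, -9
Step 2: Count signs: positive = 1, negative = 10.
Step 3: Under H0: P(positive) = 0.5, so the number of positives S ~ Bin(11, 0.5).
Step 4: Two-sided exact p-value = sum of Bin(11,0.5) probabilities at or below the observed probability = 0.011719.
Step 5: alpha = 0.1. reject H0.

n_eff = 11, pos = 1, neg = 10, p = 0.011719, reject H0.


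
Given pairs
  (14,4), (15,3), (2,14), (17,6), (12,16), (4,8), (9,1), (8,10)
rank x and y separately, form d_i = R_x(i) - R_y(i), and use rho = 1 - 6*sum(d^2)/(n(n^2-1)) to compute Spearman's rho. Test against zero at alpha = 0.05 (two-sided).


Step 1: Rank x and y separately (midranks; no ties here).
rank(x): 14->6, 15->7, 2->1, 17->8, 12->5, 4->2, 9->4, 8->3
rank(y): 4->3, 3->2, 14->7, 6->4, 16->8, 8->5, 1->1, 10->6
Step 2: d_i = R_x(i) - R_y(i); compute d_i^2.
  (6-3)^2=9, (7-2)^2=25, (1-7)^2=36, (8-4)^2=16, (5-8)^2=9, (2-5)^2=9, (4-1)^2=9, (3-6)^2=9
sum(d^2) = 122.
Step 3: rho = 1 - 6*122 / (8*(8^2 - 1)) = 1 - 732/504 = -0.452381.
Step 4: Under H0, t = rho * sqrt((n-2)/(1-rho^2)) = -1.2425 ~ t(6).
Step 5: Two-sided p-value from the t-distribution with 6 df = 0.260405.
Step 6: alpha = 0.05. fail to reject H0.

rho = -0.4524, p = 0.260405, fail to reject H0 at alpha = 0.05.


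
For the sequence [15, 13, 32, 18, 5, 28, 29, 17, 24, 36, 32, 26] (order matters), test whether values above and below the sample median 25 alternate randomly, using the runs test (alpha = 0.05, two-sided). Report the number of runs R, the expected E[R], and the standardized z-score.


Step 1: Compute median = 25; label A = above, B = below.
Labels in order: BBABBAABBAAA  (n_A = 6, n_B = 6)
Step 2: Count runs R = 6.
Step 3: Under H0 (random ordering), E[R] = 2*n_A*n_B/(n_A+n_B) + 1 = 2*6*6/12 + 1 = 7.0000.
        Var[R] = 2*n_A*n_B*(2*n_A*n_B - n_A - n_B) / ((n_A+n_B)^2 * (n_A+n_B-1)) = 4320/1584 = 2.7273.
        SD[R] = 1.6514.
Step 4: Continuity-corrected z = (R + 0.5 - E[R]) / SD[R] = (6 + 0.5 - 7.0000) / 1.6514 = -0.3028.
Step 5: Two-sided p-value via normal approximation = 2*(1 - Phi(|z|)) = 0.762069.
Step 6: alpha = 0.05. fail to reject H0.

R = 6, z = -0.3028, p = 0.762069, fail to reject H0.


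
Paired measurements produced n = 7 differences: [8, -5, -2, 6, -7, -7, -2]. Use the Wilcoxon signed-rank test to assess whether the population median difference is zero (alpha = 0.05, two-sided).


Step 1: Drop any zero differences (none here) and take |d_i|.
|d| = [8, 5, 2, 6, 7, 7, 2]
Step 2: Midrank |d_i| (ties get averaged ranks).
ranks: |8|->7, |5|->3, |2|->1.5, |6|->4, |7|->5.5, |7|->5.5, |2|->1.5
Step 3: Attach original signs; sum ranks with positive sign and with negative sign.
W+ = 7 + 4 = 11
W- = 3 + 1.5 + 5.5 + 5.5 + 1.5 = 17
(Check: W+ + W- = 28 should equal n(n+1)/2 = 28.)
Step 4: Test statistic W = min(W+, W-) = 11.
Step 5: Ties in |d|, so use the tie-corrected normal approximation.
        E[W] = n(n+1)/4 = 7*8/4 = 14.
        Tie groups: |d|=2 (t=2), |d|=7 (t=2); sum(t^3 - t) = 12.
        Var[W] = n(n+1)(2n+1)/24 - sum(t^3-t)/48 = 840/24 - 12/48 = 34.75.
        z = (W - E[W]) / sqrt(Var[W]) = (11 - 14) / 5.8949 = -0.5089.
        Two-sided p = 2*Phi(z) = 0.610813.
Step 6: alpha = 0.05. fail to reject H0.

W+ = 11, W- = 17, W = min = 11, p = 0.610813, fail to reject H0.


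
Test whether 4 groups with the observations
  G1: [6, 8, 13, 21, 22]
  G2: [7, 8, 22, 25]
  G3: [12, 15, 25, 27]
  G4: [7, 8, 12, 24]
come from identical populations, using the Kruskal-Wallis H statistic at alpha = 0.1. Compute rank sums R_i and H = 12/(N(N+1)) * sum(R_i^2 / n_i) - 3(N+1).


Step 1: Combine all N = 17 observations and assign midranks.
sorted (value, group, rank): (6,G1,1), (7,G2,2.5), (7,G4,2.5), (8,G1,5), (8,G2,5), (8,G4,5), (12,G3,7.5), (12,G4,7.5), (13,G1,9), (15,G3,10), (21,G1,11), (22,G1,12.5), (22,G2,12.5), (24,G4,14), (25,G2,15.5), (25,G3,15.5), (27,G3,17)
Step 2: Sum ranks within each group.
R_1 = 38.5 (n_1 = 5)
R_2 = 35.5 (n_2 = 4)
R_3 = 50 (n_3 = 4)
R_4 = 29 (n_4 = 4)
Step 3: H = 12/(N(N+1)) * sum(R_i^2/n_i) - 3(N+1)
     = 12/(17*18) * (38.5^2/5 + 35.5^2/4 + 50^2/4 + 29^2/4) - 3*18
     = 0.039216 * 1446.76 - 54
     = 2.735784.
Step 4: Ties present; correction factor C = 1 - 48/(17^3 - 17) = 0.990196. Corrected H = 2.735784 / 0.990196 = 2.762871.
Step 5: Under H0, H ~ chi^2(3); p-value = 0.429648.
Step 6: alpha = 0.1. fail to reject H0.

H = 2.7629, df = 3, p = 0.429648, fail to reject H0.


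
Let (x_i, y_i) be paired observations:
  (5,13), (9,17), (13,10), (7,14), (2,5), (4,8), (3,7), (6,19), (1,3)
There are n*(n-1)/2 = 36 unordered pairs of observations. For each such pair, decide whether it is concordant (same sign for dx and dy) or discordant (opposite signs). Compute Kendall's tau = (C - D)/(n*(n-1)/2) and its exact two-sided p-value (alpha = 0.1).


Step 1: Enumerate the 36 unordered pairs (i,j) with i<j and classify each by sign(x_j-x_i) * sign(y_j-y_i).
  (1,2):dx=+4,dy=+4->C; (1,3):dx=+8,dy=-3->D; (1,4):dx=+2,dy=+1->C; (1,5):dx=-3,dy=-8->C
  (1,6):dx=-1,dy=-5->C; (1,7):dx=-2,dy=-6->C; (1,8):dx=+1,dy=+6->C; (1,9):dx=-4,dy=-10->C
  (2,3):dx=+4,dy=-7->D; (2,4):dx=-2,dy=-3->C; (2,5):dx=-7,dy=-12->C; (2,6):dx=-5,dy=-9->C
  (2,7):dx=-6,dy=-10->C; (2,8):dx=-3,dy=+2->D; (2,9):dx=-8,dy=-14->C; (3,4):dx=-6,dy=+4->D
  (3,5):dx=-11,dy=-5->C; (3,6):dx=-9,dy=-2->C; (3,7):dx=-10,dy=-3->C; (3,8):dx=-7,dy=+9->D
  (3,9):dx=-12,dy=-7->C; (4,5):dx=-5,dy=-9->C; (4,6):dx=-3,dy=-6->C; (4,7):dx=-4,dy=-7->C
  (4,8):dx=-1,dy=+5->D; (4,9):dx=-6,dy=-11->C; (5,6):dx=+2,dy=+3->C; (5,7):dx=+1,dy=+2->C
  (5,8):dx=+4,dy=+14->C; (5,9):dx=-1,dy=-2->C; (6,7):dx=-1,dy=-1->C; (6,8):dx=+2,dy=+11->C
  (6,9):dx=-3,dy=-5->C; (7,8):dx=+3,dy=+12->C; (7,9):dx=-2,dy=-4->C; (8,9):dx=-5,dy=-16->C
Step 2: C = 30, D = 6, total pairs = 36.
Step 3: tau = (C - D)/(n(n-1)/2) = (30 - 6)/36 = 0.666667.
Step 4: Exact two-sided p-value (enumerate n! = 362880 permutations of y under H0): p = 0.012665.
Step 5: alpha = 0.1. reject H0.

tau_b = 0.6667 (C=30, D=6), p = 0.012665, reject H0.


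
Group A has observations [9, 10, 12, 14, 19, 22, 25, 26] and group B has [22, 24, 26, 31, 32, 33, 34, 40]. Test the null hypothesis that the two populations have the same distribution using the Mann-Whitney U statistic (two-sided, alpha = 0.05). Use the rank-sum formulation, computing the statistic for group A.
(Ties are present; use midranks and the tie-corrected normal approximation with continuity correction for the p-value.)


Step 1: Combine and sort all 16 observations; assign midranks.
sorted (value, group): (9,X), (10,X), (12,X), (14,X), (19,X), (22,X), (22,Y), (24,Y), (25,X), (26,X), (26,Y), (31,Y), (32,Y), (33,Y), (34,Y), (40,Y)
ranks: 9->1, 10->2, 12->3, 14->4, 19->5, 22->6.5, 22->6.5, 24->8, 25->9, 26->10.5, 26->10.5, 31->12, 32->13, 33->14, 34->15, 40->16
Step 2: Rank sum for X: R1 = 1 + 2 + 3 + 4 + 5 + 6.5 + 9 + 10.5 = 41.
Step 3: U_X = R1 - n1(n1+1)/2 = 41 - 8*9/2 = 41 - 36 = 5.
       U_Y = n1*n2 - U_X = 64 - 5 = 59.
Step 4: Ties are present, so use the tie-corrected normal approximation (with continuity correction) for the p-value.
Step 5: p-value = 0.005317; compare to alpha = 0.05. reject H0.

U_X = 5, p = 0.005317, reject H0 at alpha = 0.05.


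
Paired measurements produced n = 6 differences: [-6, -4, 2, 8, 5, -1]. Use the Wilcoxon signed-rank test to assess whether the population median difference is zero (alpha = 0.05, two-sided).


Step 1: Drop any zero differences (none here) and take |d_i|.
|d| = [6, 4, 2, 8, 5, 1]
Step 2: Midrank |d_i| (ties get averaged ranks).
ranks: |6|->5, |4|->3, |2|->2, |8|->6, |5|->4, |1|->1
Step 3: Attach original signs; sum ranks with positive sign and with negative sign.
W+ = 2 + 6 + 4 = 12
W- = 5 + 3 + 1 = 9
(Check: W+ + W- = 21 should equal n(n+1)/2 = 21.)
Step 4: Test statistic W = min(W+, W-) = 9.
Step 5: No ties, so the exact null distribution over the 2^6 = 64 sign assignments gives the two-sided p-value = 0.843750.
Step 6: alpha = 0.05. fail to reject H0.

W+ = 12, W- = 9, W = min = 9, p = 0.843750, fail to reject H0.


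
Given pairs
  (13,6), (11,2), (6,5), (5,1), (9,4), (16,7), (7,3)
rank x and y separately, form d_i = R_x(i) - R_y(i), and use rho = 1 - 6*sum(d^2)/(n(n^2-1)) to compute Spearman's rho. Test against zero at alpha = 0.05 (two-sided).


Step 1: Rank x and y separately (midranks; no ties here).
rank(x): 13->6, 11->5, 6->2, 5->1, 9->4, 16->7, 7->3
rank(y): 6->6, 2->2, 5->5, 1->1, 4->4, 7->7, 3->3
Step 2: d_i = R_x(i) - R_y(i); compute d_i^2.
  (6-6)^2=0, (5-2)^2=9, (2-5)^2=9, (1-1)^2=0, (4-4)^2=0, (7-7)^2=0, (3-3)^2=0
sum(d^2) = 18.
Step 3: rho = 1 - 6*18 / (7*(7^2 - 1)) = 1 - 108/336 = 0.678571.
Step 4: Under H0, t = rho * sqrt((n-2)/(1-rho^2)) = 2.0657 ~ t(5).
Step 5: Two-sided p-value from the t-distribution with 5 df = 0.093750.
Step 6: alpha = 0.05. fail to reject H0.

rho = 0.6786, p = 0.093750, fail to reject H0 at alpha = 0.05.


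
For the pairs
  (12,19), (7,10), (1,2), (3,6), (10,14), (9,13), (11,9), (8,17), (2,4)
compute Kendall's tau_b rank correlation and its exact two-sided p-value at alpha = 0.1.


Step 1: Enumerate the 36 unordered pairs (i,j) with i<j and classify each by sign(x_j-x_i) * sign(y_j-y_i).
  (1,2):dx=-5,dy=-9->C; (1,3):dx=-11,dy=-17->C; (1,4):dx=-9,dy=-13->C; (1,5):dx=-2,dy=-5->C
  (1,6):dx=-3,dy=-6->C; (1,7):dx=-1,dy=-10->C; (1,8):dx=-4,dy=-2->C; (1,9):dx=-10,dy=-15->C
  (2,3):dx=-6,dy=-8->C; (2,4):dx=-4,dy=-4->C; (2,5):dx=+3,dy=+4->C; (2,6):dx=+2,dy=+3->C
  (2,7):dx=+4,dy=-1->D; (2,8):dx=+1,dy=+7->C; (2,9):dx=-5,dy=-6->C; (3,4):dx=+2,dy=+4->C
  (3,5):dx=+9,dy=+12->C; (3,6):dx=+8,dy=+11->C; (3,7):dx=+10,dy=+7->C; (3,8):dx=+7,dy=+15->C
  (3,9):dx=+1,dy=+2->C; (4,5):dx=+7,dy=+8->C; (4,6):dx=+6,dy=+7->C; (4,7):dx=+8,dy=+3->C
  (4,8):dx=+5,dy=+11->C; (4,9):dx=-1,dy=-2->C; (5,6):dx=-1,dy=-1->C; (5,7):dx=+1,dy=-5->D
  (5,8):dx=-2,dy=+3->D; (5,9):dx=-8,dy=-10->C; (6,7):dx=+2,dy=-4->D; (6,8):dx=-1,dy=+4->D
  (6,9):dx=-7,dy=-9->C; (7,8):dx=-3,dy=+8->D; (7,9):dx=-9,dy=-5->C; (8,9):dx=-6,dy=-13->C
Step 2: C = 30, D = 6, total pairs = 36.
Step 3: tau = (C - D)/(n(n-1)/2) = (30 - 6)/36 = 0.666667.
Step 4: Exact two-sided p-value (enumerate n! = 362880 permutations of y under H0): p = 0.012665.
Step 5: alpha = 0.1. reject H0.

tau_b = 0.6667 (C=30, D=6), p = 0.012665, reject H0.


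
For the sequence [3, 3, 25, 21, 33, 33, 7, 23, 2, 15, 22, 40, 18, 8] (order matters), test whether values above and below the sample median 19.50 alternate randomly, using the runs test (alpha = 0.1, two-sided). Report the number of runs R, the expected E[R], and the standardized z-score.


Step 1: Compute median = 19.50; label A = above, B = below.
Labels in order: BBAAAABABBAABB  (n_A = 7, n_B = 7)
Step 2: Count runs R = 7.
Step 3: Under H0 (random ordering), E[R] = 2*n_A*n_B/(n_A+n_B) + 1 = 2*7*7/14 + 1 = 8.0000.
        Var[R] = 2*n_A*n_B*(2*n_A*n_B - n_A - n_B) / ((n_A+n_B)^2 * (n_A+n_B-1)) = 8232/2548 = 3.2308.
        SD[R] = 1.7974.
Step 4: Continuity-corrected z = (R + 0.5 - E[R]) / SD[R] = (7 + 0.5 - 8.0000) / 1.7974 = -0.2782.
Step 5: Two-sided p-value via normal approximation = 2*(1 - Phi(|z|)) = 0.780879.
Step 6: alpha = 0.1. fail to reject H0.

R = 7, z = -0.2782, p = 0.780879, fail to reject H0.
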